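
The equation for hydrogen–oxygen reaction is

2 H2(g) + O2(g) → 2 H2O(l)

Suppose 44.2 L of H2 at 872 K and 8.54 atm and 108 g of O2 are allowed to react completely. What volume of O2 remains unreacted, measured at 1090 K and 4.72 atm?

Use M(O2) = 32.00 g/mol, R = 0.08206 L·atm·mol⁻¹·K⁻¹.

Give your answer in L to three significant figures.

n(H2) = PV/RT = (8.54 × 44.2) / (0.08206 × 872) = 5.275 mol
n(O2) = 108 / 32.00 = 3.375 mol
For 5.275 mol H2, stoichiometry requires (1/2) × 5.275 = 2.638 mol O2; 3.375 mol is available, so H2 is limiting.
n(O2) consumed = (1/2) × 5.275 = 2.638 mol; remaining = 3.375 − 2.638 = 0.7370 mol
V(O2) = nRT/P = 0.7370 × 0.08206 × 1090 / 4.72 = 13.97 L

14.0 L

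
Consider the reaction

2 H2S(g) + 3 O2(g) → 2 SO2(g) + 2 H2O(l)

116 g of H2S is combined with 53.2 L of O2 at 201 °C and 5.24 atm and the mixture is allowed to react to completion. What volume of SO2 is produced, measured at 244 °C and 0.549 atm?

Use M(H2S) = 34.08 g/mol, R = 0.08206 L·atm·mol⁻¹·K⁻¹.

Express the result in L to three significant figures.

n(H2S) = 116 / 34.08 = 3.404 mol
n(O2) = PV/RT = (5.24 × 53.2) / (0.08206 × 474.15) = 7.165 mol
For 3.404 mol H2S, stoichiometry requires (3/2) × 3.404 = 5.106 mol O2; 7.165 mol is available, so H2S is limiting.
n(SO2) = (2/2) × 3.404 = 3.404 mol
V(SO2) = nRT/P = 3.404 × 0.08206 × 517.15 / 0.549 = 263.1 L

263 L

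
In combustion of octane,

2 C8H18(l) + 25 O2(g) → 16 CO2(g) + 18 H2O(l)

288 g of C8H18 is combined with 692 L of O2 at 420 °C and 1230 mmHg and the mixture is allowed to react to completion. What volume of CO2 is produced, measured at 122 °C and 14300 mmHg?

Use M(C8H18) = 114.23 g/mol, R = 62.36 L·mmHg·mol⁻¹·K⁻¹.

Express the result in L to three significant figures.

n(C8H18) = 288 / 114.23 = 2.521 mol
n(O2) = PV/RT = (1230 × 692) / (62.36 × 693.15) = 19.69 mol
For 2.521 mol C8H18, stoichiometry requires (25/2) × 2.521 = 31.51 mol O2; 19.69 mol is available, so O2 is limiting.
n(CO2) = (16/25) × 19.69 = 12.60 mol
V(CO2) = nRT/P = 12.60 × 62.36 × 395.15 / 14300 = 21.71 L

21.7 L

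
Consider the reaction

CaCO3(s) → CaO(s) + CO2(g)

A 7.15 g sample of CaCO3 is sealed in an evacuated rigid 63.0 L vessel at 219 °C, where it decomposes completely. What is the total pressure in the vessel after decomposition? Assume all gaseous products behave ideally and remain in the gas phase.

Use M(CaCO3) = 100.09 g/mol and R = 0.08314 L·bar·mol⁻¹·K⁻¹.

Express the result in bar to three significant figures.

0.0464 bar

n(CaCO3) = 7.15 / 100.09 = 0.07144 mol
n(gas produced) = (1/1) × 0.07144 = 0.07144 mol
P = nRT/V = 0.07144 × 0.08314 × 492.15 / 63.0 = 0.04640 bar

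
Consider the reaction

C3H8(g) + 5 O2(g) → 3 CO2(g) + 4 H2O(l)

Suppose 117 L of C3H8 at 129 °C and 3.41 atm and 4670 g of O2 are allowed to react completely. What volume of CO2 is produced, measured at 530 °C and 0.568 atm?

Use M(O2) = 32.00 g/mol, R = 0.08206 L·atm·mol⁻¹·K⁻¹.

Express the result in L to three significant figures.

4210 L

n(C3H8) = PV/RT = (3.41 × 117) / (0.08206 × 402.15) = 12.09 mol
n(O2) = 4670 / 32.00 = 145.9 mol
For 12.09 mol C3H8, stoichiometry requires (5/1) × 12.09 = 60.45 mol O2; 145.9 mol is available, so C3H8 is limiting.
n(CO2) = (3/1) × 12.09 = 36.27 mol
V(CO2) = nRT/P = 36.27 × 0.08206 × 803.15 / 0.568 = 4209 L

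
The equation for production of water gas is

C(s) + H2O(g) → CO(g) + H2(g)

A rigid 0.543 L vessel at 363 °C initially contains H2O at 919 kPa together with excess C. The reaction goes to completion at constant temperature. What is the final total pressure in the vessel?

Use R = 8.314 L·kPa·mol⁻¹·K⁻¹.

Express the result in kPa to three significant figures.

1840 kPa

At constant T and V, P ∝ n(gas): 1 mol gas → 2 mol gas.
P_final = (2/1) × 919 = 1838 kPa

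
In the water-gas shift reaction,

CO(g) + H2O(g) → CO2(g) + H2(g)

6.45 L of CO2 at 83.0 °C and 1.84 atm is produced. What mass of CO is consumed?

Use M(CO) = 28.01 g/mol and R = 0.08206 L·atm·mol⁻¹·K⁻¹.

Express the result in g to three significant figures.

n(CO2) = PV/RT = (1.84 × 6.45) / (0.08206 × 356.15) = 0.4061 mol
n(CO) = (1/1) × 0.4061 = 0.4061 mol
m(CO) = 0.4061 × 28.01 = 11.37 g

11.4 g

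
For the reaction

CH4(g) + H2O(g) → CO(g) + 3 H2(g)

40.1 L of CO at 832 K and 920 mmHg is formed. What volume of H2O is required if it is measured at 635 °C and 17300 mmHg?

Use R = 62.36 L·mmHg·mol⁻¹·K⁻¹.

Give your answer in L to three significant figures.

2.33 L

n(CO) = PV/RT = (920 × 40.1) / (62.36 × 832) = 0.7111 mol
n(H2O) = (1/1) × 0.7111 = 0.7111 mol
V = nRT/P = 0.7111 × 62.36 × 908.15 / 17300 = 2.328 L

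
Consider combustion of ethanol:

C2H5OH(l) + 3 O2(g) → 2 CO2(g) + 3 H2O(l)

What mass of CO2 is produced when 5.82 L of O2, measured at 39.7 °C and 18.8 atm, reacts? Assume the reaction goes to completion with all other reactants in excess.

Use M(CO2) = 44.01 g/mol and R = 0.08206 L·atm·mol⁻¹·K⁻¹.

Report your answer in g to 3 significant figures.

n(O2) = PV/RT = (18.8 × 5.82) / (0.08206 × 312.85) = 4.262 mol
n(CO2) = (2/3) × 4.262 = 2.841 mol
m(CO2) = 2.841 × 44.01 = 125.0 g

125 g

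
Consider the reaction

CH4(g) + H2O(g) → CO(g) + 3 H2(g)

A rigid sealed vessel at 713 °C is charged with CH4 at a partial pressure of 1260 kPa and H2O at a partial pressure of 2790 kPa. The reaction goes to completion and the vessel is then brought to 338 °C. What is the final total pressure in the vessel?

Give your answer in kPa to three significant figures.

Because the vessel is rigid and T is held at 713 °C, work the stoichiometry in partial pressures (P_i = n_iRT/V).
P(H2O) required for 1260 kPa of CH4 = (1/1) × 1260 = 1260 kPa; available 2790 kPa, so CH4 is limiting.
P(H2O) remaining = 2790 − (1/1) × 1260 = 1530 kPa
P(gaseous products) = (1+3)/1 × 1260 = 5040 kPa
P_total at 713 °C = 1530 + 5040 = 6570 kPa
Scaling to 338 °C: P = 6570 × 611.15/986.15 = 4072 kPa

4070 kPa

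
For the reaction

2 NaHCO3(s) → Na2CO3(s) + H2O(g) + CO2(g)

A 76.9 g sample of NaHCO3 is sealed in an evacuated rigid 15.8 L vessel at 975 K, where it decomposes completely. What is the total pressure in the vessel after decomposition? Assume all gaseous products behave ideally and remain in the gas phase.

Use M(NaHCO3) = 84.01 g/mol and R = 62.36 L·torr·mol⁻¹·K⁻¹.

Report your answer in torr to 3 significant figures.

3520 torr

n(NaHCO3) = 76.9 / 84.01 = 0.9154 mol
n(gas produced) = (2/2) × 0.9154 = 0.9154 mol
P = nRT/V = 0.9154 × 62.36 × 975 / 15.8 = 3523 torr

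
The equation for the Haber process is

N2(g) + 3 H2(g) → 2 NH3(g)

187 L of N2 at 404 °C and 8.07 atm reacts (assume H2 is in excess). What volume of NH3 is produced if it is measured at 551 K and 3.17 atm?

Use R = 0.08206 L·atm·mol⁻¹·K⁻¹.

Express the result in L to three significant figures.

n(N2) = PV/RT = (8.07 × 187) / (0.08206 × 677.15) = 27.16 mol
n(NH3) = (2/1) × 27.16 = 54.32 mol
V = nRT/P = 54.32 × 0.08206 × 551 / 3.17 = 774.8 L

775 L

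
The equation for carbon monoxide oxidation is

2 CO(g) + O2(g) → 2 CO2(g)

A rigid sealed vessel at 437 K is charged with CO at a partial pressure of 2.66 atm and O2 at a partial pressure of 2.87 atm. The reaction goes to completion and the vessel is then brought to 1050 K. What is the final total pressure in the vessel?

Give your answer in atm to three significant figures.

At constant V, partial pressures at 437 K are proportional to moles, so apply stoichiometry directly to pressures.
P(O2) required for 2.66 atm of CO = (1/2) × 2.66 = 1.330 atm; available 2.87 atm, so CO is limiting.
P(O2) remaining = 2.87 − (1/2) × 2.66 = 1.540 atm
P(gaseous products) = (2)/2 × 2.66 = 2.660 atm
P_total at 437 K = 1.540 + 2.660 = 4.200 atm
Scaling to 1050 K: P = 4.200 × 1050/437 = 10.09 atm

10.1 atm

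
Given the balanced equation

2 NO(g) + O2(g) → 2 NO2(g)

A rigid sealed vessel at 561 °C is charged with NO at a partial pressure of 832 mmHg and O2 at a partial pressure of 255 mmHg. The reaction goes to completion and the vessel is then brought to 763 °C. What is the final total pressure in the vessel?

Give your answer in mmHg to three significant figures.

At constant V, partial pressures at 561 °C are proportional to moles, so apply stoichiometry directly to pressures.
P(O2) required for 832 mmHg of NO = (1/2) × 832 = 416.0 mmHg; available 255 mmHg, so O2 is limiting.
P(NO) remaining = 832 − (2/1) × 255 = 322.0 mmHg
P(gaseous products) = (2)/1 × 255 = 510.0 mmHg
P_total at 561 °C = 322.0 + 510.0 = 832.0 mmHg
Scaling to 763 °C: P = 832.0 × 1036.15/834.15 = 1033 mmHg

1030 mmHg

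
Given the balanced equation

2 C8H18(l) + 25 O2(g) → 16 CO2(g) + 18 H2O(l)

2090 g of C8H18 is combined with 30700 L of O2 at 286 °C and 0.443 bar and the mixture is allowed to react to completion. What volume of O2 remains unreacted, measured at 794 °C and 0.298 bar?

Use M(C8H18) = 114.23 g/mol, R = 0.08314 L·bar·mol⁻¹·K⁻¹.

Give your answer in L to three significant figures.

19000 L

n(C8H18) = 2090 / 114.23 = 18.30 mol
n(O2) = PV/RT = (0.443 × 30700) / (0.08314 × 559.15) = 292.6 mol
For 18.30 mol C8H18, stoichiometry requires (25/2) × 18.30 = 228.8 mol O2; 292.6 mol is available, so C8H18 is limiting.
n(O2) consumed = (25/2) × 18.30 = 228.8 mol; remaining = 292.6 − 228.8 = 63.80 mol
V(O2) = nRT/P = 63.80 × 0.08314 × 1067.15 / 0.298 = 19000 L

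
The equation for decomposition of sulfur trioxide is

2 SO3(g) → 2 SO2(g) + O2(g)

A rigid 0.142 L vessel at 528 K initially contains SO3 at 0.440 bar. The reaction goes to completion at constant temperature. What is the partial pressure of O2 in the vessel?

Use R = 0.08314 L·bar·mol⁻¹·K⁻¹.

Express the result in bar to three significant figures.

n(SO3)₀ = PV/RT = (0.440 × 0.142) / (0.08314 × 528) = 0.001423 mol
n(O2) = (1/2) × 0.001423 = 0.0007115 mol
P(O2) = nRT/V = 0.0007115 × 0.08314 × 528 / 0.142 = 0.2200 bar

0.220 bar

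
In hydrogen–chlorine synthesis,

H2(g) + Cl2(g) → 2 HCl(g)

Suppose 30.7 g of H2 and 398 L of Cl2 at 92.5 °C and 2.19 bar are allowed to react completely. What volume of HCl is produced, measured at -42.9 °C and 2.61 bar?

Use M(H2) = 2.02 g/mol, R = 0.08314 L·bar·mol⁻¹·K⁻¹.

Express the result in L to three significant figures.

223 L

n(H2) = 30.7 / 2.02 = 15.20 mol
n(Cl2) = PV/RT = (2.19 × 398) / (0.08314 × 365.65) = 28.67 mol
For 15.20 mol H2, stoichiometry requires (1/1) × 15.20 = 15.20 mol Cl2; 28.67 mol is available, so H2 is limiting.
n(HCl) = (2/1) × 15.20 = 30.40 mol
V(HCl) = nRT/P = 30.40 × 0.08314 × 230.25 / 2.61 = 223.0 L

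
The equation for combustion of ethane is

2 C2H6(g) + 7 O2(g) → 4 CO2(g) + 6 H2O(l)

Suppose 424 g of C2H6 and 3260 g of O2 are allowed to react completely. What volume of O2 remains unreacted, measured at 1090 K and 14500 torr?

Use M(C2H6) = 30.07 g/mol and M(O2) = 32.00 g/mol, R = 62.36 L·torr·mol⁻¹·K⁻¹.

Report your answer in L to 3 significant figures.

246 L

n(C2H6) = 424 / 30.07 = 14.10 mol
n(O2) = 3260 / 32.00 = 101.9 mol
For 14.10 mol C2H6, stoichiometry requires (7/2) × 14.10 = 49.35 mol O2; 101.9 mol is available, so C2H6 is limiting.
n(O2) consumed = (7/2) × 14.10 = 49.35 mol; remaining = 101.9 − 49.35 = 52.55 mol
V(O2) = nRT/P = 52.55 × 62.36 × 1090 / 14500 = 246.3 L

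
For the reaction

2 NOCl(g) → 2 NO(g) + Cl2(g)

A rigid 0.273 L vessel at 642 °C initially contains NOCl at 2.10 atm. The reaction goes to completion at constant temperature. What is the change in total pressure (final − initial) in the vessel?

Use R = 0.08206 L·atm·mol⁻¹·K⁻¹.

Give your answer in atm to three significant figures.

At constant T and V, P ∝ n(gas): 2 mol gas → 3 mol gas.
P_final = (3/2) × 2.10 = 3.150 atm; ΔP = 3.150 − 2.10 = 1.050 atm

1.05 atm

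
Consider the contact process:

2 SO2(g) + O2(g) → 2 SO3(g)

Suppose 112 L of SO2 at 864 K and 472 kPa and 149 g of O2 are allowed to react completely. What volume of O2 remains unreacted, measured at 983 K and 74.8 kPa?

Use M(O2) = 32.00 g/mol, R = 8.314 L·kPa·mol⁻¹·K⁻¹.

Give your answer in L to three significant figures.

107 L

n(SO2) = PV/RT = (472 × 112) / (8.314 × 864) = 7.359 mol
n(O2) = 149 / 32.00 = 4.656 mol
For 7.359 mol SO2, stoichiometry requires (1/2) × 7.359 = 3.679 mol O2; 4.656 mol is available, so SO2 is limiting.
n(O2) consumed = (1/2) × 7.359 = 3.679 mol; remaining = 4.656 − 3.679 = 0.9770 mol
V(O2) = nRT/P = 0.9770 × 8.314 × 983 / 74.8 = 106.7 L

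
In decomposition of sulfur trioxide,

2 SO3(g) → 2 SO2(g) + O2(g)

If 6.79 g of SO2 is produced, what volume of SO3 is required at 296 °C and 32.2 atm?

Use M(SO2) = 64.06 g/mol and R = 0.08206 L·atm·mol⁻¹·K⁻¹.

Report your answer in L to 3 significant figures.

n(SO2) = 6.790 / 64.06 = 0.1060 mol
n(SO3) = (2/2) × 0.1060 = 0.1060 mol
V = nRT/P = 0.1060 × 0.08206 × 569.15 / 32.2 = 0.1537 L

0.154 L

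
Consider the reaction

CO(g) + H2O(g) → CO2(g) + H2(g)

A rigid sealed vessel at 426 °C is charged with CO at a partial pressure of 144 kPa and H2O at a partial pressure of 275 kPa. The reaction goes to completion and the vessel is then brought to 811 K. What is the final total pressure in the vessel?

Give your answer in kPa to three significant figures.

With V and T fixed, P_i ∝ n_i, so the mole ratios apply directly to partial pressures at 426 °C.
P(H2O) required for 144 kPa of CO = (1/1) × 144 = 144.0 kPa; available 275 kPa, so CO is limiting.
P(H2O) remaining = 275 − (1/1) × 144 = 131.0 kPa
P(gaseous products) = (1+1)/1 × 144 = 288.0 kPa
P_total at 426 °C = 131.0 + 288.0 = 419.0 kPa
Scaling to 811 K: P = 419.0 × 811/699.15 = 486.0 kPa

486 kPa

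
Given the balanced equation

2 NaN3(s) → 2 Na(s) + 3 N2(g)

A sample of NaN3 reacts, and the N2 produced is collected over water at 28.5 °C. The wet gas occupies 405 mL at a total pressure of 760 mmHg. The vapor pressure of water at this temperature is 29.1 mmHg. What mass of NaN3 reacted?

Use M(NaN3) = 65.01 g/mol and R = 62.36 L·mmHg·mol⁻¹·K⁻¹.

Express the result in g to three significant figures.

P(N2) = 760 − 29.1 = 730.9 mmHg
n(N2) = PV/RT = (730.9 × 0.4050) / (62.36 × 301.65) = 0.01574 mol
n(NaN3) = (2/3) × 0.01574 = 0.01049 mol
m(NaN3) = 0.01049 × 65.01 = 0.6820 g

0.682 g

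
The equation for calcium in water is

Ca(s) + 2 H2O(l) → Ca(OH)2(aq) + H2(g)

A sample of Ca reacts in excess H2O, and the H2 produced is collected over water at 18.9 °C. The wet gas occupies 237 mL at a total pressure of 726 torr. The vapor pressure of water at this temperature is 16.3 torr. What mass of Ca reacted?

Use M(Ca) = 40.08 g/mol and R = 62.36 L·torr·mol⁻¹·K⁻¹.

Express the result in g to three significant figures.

0.370 g

P(H2) = 726 − 16.3 = 709.7 torr
n(H2) = PV/RT = (709.7 × 0.2370) / (62.36 × 292.05) = 0.009235 mol
n(Ca) = (1/1) × 0.009235 = 0.009235 mol
m(Ca) = 0.009235 × 40.08 = 0.3701 g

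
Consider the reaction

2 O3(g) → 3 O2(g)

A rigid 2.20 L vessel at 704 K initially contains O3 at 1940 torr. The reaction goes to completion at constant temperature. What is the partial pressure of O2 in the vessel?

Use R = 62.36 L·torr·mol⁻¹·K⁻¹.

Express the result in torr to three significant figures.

n(O3)₀ = PV/RT = (1940 × 2.20) / (62.36 × 704) = 0.09722 mol
n(O2) = (3/2) × 0.09722 = 0.1458 mol
P(O2) = nRT/V = 0.1458 × 62.36 × 704 / 2.20 = 2909 torr

2910 torr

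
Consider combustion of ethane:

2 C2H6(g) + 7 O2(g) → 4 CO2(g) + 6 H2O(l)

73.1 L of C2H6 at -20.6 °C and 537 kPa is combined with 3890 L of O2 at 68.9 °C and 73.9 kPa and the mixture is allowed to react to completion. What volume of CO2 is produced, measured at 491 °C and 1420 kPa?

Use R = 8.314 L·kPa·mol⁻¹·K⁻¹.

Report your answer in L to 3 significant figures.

167 L

n(C2H6) = PV/RT = (537 × 73.1) / (8.314 × 252.55) = 18.70 mol
n(O2) = PV/RT = (73.9 × 3890) / (8.314 × 342.05) = 101.1 mol
For 18.70 mol C2H6, stoichiometry requires (7/2) × 18.70 = 65.45 mol O2; 101.1 mol is available, so C2H6 is limiting.
n(CO2) = (4/2) × 18.70 = 37.40 mol
V(CO2) = nRT/P = 37.40 × 8.314 × 764.15 / 1420 = 167.3 L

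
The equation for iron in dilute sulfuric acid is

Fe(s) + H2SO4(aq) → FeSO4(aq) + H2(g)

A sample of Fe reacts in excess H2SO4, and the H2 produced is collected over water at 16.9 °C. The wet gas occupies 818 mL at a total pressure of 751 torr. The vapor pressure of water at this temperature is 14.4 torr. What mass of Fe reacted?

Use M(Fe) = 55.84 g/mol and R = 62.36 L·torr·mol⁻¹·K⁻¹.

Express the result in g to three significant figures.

P(H2) = 751 − 14.4 = 736.6 torr
n(H2) = PV/RT = (736.6 × 0.8180) / (62.36 × 290.05) = 0.03331 mol
n(Fe) = (1/1) × 0.03331 = 0.03331 mol
m(Fe) = 0.03331 × 55.84 = 1.860 g

1.86 g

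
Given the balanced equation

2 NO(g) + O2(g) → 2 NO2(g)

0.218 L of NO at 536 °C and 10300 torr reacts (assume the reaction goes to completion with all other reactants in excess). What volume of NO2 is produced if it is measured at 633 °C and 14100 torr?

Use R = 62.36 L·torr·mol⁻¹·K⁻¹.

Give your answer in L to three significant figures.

0.178 L

n(NO) = PV/RT = (10300 × 0.218) / (62.36 × 809.15) = 0.04450 mol
n(NO2) = (2/2) × 0.04450 = 0.04450 mol
V = nRT/P = 0.04450 × 62.36 × 906.15 / 14100 = 0.1783 L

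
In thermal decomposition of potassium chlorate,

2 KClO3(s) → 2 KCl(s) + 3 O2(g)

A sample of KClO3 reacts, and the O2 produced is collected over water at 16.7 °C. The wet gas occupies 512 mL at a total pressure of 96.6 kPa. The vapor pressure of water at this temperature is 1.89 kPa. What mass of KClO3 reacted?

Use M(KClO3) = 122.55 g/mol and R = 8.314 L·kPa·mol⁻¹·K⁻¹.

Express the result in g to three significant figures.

P(O2) = 96.6 − 1.89 = 94.71 kPa
n(O2) = PV/RT = (94.71 × 0.5120) / (8.314 × 289.85) = 0.02012 mol
n(KClO3) = (2/3) × 0.02012 = 0.01341 mol
m(KClO3) = 0.01341 × 122.55 = 1.643 g

1.64 g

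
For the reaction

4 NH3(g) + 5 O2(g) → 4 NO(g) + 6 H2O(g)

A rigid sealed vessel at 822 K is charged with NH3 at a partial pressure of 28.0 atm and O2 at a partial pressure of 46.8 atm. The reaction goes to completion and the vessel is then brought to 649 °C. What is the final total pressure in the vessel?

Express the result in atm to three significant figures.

91.8 atm

With V and T fixed, P_i ∝ n_i, so the mole ratios apply directly to partial pressures at 822 K.
P(O2) required for 28.0 atm of NH3 = (5/4) × 28.0 = 35.00 atm; available 46.8 atm, so NH3 is limiting.
P(O2) remaining = 46.8 − (5/4) × 28.0 = 11.80 atm
P(gaseous products) = (4+6)/4 × 28.0 = 70.00 atm
P_total at 822 K = 11.80 + 70.00 = 81.80 atm
Scaling to 649 °C: P = 81.80 × 922.15/822 = 91.77 atm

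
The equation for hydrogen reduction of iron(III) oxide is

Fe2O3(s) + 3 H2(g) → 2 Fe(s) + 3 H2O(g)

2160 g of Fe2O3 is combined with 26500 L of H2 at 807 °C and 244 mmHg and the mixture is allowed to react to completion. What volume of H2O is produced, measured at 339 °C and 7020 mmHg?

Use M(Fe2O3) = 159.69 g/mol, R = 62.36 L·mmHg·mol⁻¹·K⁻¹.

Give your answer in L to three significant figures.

n(Fe2O3) = 2160 / 159.69 = 13.53 mol
n(H2) = PV/RT = (244 × 26500) / (62.36 × 1080.15) = 95.99 mol
For 13.53 mol Fe2O3, stoichiometry requires (3/1) × 13.53 = 40.59 mol H2; 95.99 mol is available, so Fe2O3 is limiting.
n(H2O) = (3/1) × 13.53 = 40.59 mol
V(H2O) = nRT/P = 40.59 × 62.36 × 612.15 / 7020 = 220.7 L

221 L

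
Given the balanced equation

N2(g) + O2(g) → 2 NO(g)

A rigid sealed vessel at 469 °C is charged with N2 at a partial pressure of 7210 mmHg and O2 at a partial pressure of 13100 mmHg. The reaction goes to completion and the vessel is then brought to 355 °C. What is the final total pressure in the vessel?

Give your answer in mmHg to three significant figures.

17200 mmHg

With V and T fixed, P_i ∝ n_i, so the mole ratios apply directly to partial pressures at 469 °C.
P(O2) required for 7210 mmHg of N2 = (1/1) × 7210 = 7210 mmHg; available 13100 mmHg, so N2 is limiting.
P(O2) remaining = 13100 − (1/1) × 7210 = 5890 mmHg
P(gaseous products) = (2)/1 × 7210 = 14420 mmHg
P_total at 469 °C = 5890 + 14420 = 20310 mmHg
Scaling to 355 °C: P = 20310 × 628.15/742.15 = 17190 mmHg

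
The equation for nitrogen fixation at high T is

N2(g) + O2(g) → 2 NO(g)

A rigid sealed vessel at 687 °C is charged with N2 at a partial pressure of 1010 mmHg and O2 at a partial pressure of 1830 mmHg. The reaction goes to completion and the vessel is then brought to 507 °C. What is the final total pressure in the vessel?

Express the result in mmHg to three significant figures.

With V and T fixed, P_i ∝ n_i, so the mole ratios apply directly to partial pressures at 687 °C.
P(O2) required for 1010 mmHg of N2 = (1/1) × 1010 = 1010 mmHg; available 1830 mmHg, so N2 is limiting.
P(O2) remaining = 1830 − (1/1) × 1010 = 820.0 mmHg
P(gaseous products) = (2)/1 × 1010 = 2020 mmHg
P_total at 687 °C = 820.0 + 2020 = 2840 mmHg
Scaling to 507 °C: P = 2840 × 780.15/960.15 = 2308 mmHg

2310 mmHg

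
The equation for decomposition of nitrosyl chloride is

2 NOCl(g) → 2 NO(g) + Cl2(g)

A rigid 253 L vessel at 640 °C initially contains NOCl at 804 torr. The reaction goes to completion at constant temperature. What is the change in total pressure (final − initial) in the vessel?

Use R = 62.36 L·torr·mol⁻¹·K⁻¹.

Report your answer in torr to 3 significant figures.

402 torr

At constant T and V, P ∝ n(gas): 2 mol gas → 3 mol gas.
P_final = (3/2) × 804 = 1206 torr; ΔP = 1206 − 804 = 402.0 torr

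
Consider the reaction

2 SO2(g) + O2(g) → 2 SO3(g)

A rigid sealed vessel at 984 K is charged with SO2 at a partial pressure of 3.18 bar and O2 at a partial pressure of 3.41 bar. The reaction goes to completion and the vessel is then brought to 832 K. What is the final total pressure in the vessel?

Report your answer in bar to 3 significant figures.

At constant V, partial pressures at 984 K are proportional to moles, so apply stoichiometry directly to pressures.
P(O2) required for 3.18 bar of SO2 = (1/2) × 3.18 = 1.590 bar; available 3.41 bar, so SO2 is limiting.
P(O2) remaining = 3.41 − (1/2) × 3.18 = 1.820 bar
P(gaseous products) = (2)/2 × 3.18 = 3.180 bar
P_total at 984 K = 1.820 + 3.180 = 5.000 bar
Scaling to 832 K: P = 5.000 × 832/984 = 4.228 bar

4.23 bar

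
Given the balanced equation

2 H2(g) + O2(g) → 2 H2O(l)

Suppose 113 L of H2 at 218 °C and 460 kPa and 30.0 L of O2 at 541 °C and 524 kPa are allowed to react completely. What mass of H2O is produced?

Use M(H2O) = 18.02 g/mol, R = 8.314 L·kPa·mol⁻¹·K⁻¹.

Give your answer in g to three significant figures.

n(H2) = PV/RT = (460 × 113) / (8.314 × 491.15) = 12.73 mol
n(O2) = PV/RT = (524 × 30.0) / (8.314 × 814.15) = 2.322 mol
For 12.73 mol H2, stoichiometry requires (1/2) × 12.73 = 6.365 mol O2; 2.322 mol is available, so O2 is limiting.
n(H2O) = (2/1) × 2.322 = 4.644 mol
m(H2O) = 4.644 × 18.02 = 83.68 g

83.7 g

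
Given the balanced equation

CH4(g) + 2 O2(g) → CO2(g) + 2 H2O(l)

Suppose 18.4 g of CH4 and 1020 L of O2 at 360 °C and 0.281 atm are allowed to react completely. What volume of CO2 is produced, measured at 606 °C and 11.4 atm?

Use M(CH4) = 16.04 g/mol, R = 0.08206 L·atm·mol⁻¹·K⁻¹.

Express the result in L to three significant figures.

n(CH4) = 18.4 / 16.04 = 1.147 mol
n(O2) = PV/RT = (0.281 × 1020) / (0.08206 × 633.15) = 5.517 mol
For 1.147 mol CH4, stoichiometry requires (2/1) × 1.147 = 2.294 mol O2; 5.517 mol is available, so CH4 is limiting.
n(CO2) = (1/1) × 1.147 = 1.147 mol
V(CO2) = nRT/P = 1.147 × 0.08206 × 879.15 / 11.4 = 7.259 L

7.26 L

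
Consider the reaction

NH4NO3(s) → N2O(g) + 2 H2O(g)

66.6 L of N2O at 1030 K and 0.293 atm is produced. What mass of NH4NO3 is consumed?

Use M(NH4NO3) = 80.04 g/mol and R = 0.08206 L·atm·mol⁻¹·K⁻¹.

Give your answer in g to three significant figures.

n(N2O) = PV/RT = (0.293 × 66.6) / (0.08206 × 1030) = 0.2309 mol
n(NH4NO3) = (1/1) × 0.2309 = 0.2309 mol
m(NH4NO3) = 0.2309 × 80.04 = 18.48 g

18.5 g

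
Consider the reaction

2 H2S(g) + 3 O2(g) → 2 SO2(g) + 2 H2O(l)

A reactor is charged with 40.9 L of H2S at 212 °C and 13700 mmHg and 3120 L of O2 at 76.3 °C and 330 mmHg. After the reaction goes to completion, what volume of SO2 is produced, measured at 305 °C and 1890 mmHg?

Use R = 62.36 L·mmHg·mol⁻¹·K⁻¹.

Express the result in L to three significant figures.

n(H2S) = PV/RT = (13700 × 40.9) / (62.36 × 485.15) = 18.52 mol
n(O2) = PV/RT = (330 × 3120) / (62.36 × 349.45) = 47.25 mol
For 18.52 mol H2S, stoichiometry requires (3/2) × 18.52 = 27.78 mol O2; 47.25 mol is available, so H2S is limiting.
n(SO2) = (2/2) × 18.52 = 18.52 mol
V(SO2) = nRT/P = 18.52 × 62.36 × 578.15 / 1890 = 353.3 L

353 L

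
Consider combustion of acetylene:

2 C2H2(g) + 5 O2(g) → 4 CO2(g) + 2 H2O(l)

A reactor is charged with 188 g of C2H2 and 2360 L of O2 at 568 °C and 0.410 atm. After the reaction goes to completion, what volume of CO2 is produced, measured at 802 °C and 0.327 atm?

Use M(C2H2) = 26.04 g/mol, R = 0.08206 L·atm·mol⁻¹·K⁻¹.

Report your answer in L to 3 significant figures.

n(C2H2) = 188 / 26.04 = 7.220 mol
n(O2) = PV/RT = (0.410 × 2360) / (0.08206 × 841.15) = 14.02 mol
For 7.220 mol C2H2, stoichiometry requires (5/2) × 7.220 = 18.05 mol O2; 14.02 mol is available, so O2 is limiting.
n(CO2) = (4/5) × 14.02 = 11.22 mol
V(CO2) = nRT/P = 11.22 × 0.08206 × 1075.15 / 0.327 = 3027 L

3030 L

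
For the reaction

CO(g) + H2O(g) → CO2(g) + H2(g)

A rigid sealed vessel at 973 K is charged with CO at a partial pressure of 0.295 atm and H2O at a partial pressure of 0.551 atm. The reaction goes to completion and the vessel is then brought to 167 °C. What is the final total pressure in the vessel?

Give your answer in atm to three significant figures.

With V and T fixed, P_i ∝ n_i, so the mole ratios apply directly to partial pressures at 973 K.
P(H2O) required for 0.295 atm of CO = (1/1) × 0.295 = 0.2950 atm; available 0.551 atm, so CO is limiting.
P(H2O) remaining = 0.551 − (1/1) × 0.295 = 0.2560 atm
P(gaseous products) = (1+1)/1 × 0.295 = 0.5900 atm
P_total at 973 K = 0.2560 + 0.5900 = 0.8460 atm
Scaling to 167 °C: P = 0.8460 × 440.15/973 = 0.3827 atm

0.383 atm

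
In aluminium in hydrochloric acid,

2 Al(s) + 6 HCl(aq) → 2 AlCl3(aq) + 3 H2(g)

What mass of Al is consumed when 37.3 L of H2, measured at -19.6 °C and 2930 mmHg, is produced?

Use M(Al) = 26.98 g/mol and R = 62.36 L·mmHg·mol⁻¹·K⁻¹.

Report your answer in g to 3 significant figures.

n(H2) = PV/RT = (2930 × 37.3) / (62.36 × 253.55) = 6.912 mol
n(Al) = (2/3) × 6.912 = 4.608 mol
m(Al) = 4.608 × 26.98 = 124.3 g

124 g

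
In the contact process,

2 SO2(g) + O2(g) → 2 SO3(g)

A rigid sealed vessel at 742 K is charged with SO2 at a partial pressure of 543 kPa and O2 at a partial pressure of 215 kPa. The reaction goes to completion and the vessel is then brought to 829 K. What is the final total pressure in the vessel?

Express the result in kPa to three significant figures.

With V and T fixed, P_i ∝ n_i, so the mole ratios apply directly to partial pressures at 742 K.
P(O2) required for 543 kPa of SO2 = (1/2) × 543 = 271.5 kPa; available 215 kPa, so O2 is limiting.
P(SO2) remaining = 543 − (2/1) × 215 = 113.0 kPa
P(gaseous products) = (2)/1 × 215 = 430.0 kPa
P_total at 742 K = 113.0 + 430.0 = 543.0 kPa
Scaling to 829 K: P = 543.0 × 829/742 = 606.7 kPa

607 kPa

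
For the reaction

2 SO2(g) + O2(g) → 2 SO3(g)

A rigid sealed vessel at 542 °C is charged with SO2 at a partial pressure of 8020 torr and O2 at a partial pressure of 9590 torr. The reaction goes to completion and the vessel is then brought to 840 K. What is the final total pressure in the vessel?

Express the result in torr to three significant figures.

14000 torr

At constant V, partial pressures at 542 °C are proportional to moles, so apply stoichiometry directly to pressures.
P(O2) required for 8020 torr of SO2 = (1/2) × 8020 = 4010 torr; available 9590 torr, so SO2 is limiting.
P(O2) remaining = 9590 − (1/2) × 8020 = 5580 torr
P(gaseous products) = (2)/2 × 8020 = 8020 torr
P_total at 542 °C = 5580 + 8020 = 13600 torr
Scaling to 840 K: P = 13600 × 840/815.15 = 14010 torr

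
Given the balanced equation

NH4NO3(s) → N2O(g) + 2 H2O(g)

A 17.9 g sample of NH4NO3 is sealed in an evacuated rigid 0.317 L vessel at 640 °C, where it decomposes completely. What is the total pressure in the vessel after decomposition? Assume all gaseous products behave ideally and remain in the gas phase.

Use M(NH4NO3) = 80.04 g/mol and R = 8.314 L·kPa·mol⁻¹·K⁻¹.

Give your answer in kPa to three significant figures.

16100 kPa

n(NH4NO3) = 17.9 / 80.04 = 0.2236 mol
n(gas produced) = (3/1) × 0.2236 = 0.6708 mol
P = nRT/V = 0.6708 × 8.314 × 913.15 / 0.317 = 16070 kPa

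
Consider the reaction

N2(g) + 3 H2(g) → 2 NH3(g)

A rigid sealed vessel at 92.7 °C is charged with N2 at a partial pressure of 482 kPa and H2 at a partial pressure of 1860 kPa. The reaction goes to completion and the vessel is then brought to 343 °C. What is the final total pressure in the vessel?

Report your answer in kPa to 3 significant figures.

2320 kPa

Because the vessel is rigid and T is held at 92.7 °C, work the stoichiometry in partial pressures (P_i = n_iRT/V).
P(H2) required for 482 kPa of N2 = (3/1) × 482 = 1446 kPa; available 1860 kPa, so N2 is limiting.
P(H2) remaining = 1860 − (3/1) × 482 = 414.0 kPa
P(gaseous products) = (2)/1 × 482 = 964.0 kPa
P_total at 92.7 °C = 414.0 + 964.0 = 1378 kPa
Scaling to 343 °C: P = 1378 × 616.15/365.85 = 2321 kPa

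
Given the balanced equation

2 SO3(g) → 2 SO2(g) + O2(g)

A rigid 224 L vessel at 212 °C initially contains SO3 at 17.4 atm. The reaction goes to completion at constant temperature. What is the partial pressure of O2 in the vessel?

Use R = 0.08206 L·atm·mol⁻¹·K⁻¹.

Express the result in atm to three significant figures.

n(SO3)₀ = PV/RT = (17.4 × 224) / (0.08206 × 485.15) = 97.90 mol
n(O2) = (1/2) × 97.90 = 48.95 mol
P(O2) = nRT/V = 48.95 × 0.08206 × 485.15 / 224 = 8.700 atm

8.70 atm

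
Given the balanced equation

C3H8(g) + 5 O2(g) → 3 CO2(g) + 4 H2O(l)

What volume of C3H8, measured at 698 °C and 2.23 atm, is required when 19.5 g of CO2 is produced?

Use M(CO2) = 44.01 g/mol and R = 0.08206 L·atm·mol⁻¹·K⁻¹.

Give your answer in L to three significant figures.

5.28 L

n(CO2) = 19.50 / 44.01 = 0.4431 mol
n(C3H8) = (1/3) × 0.4431 = 0.1477 mol
V = nRT/P = 0.1477 × 0.08206 × 971.15 / 2.23 = 5.278 L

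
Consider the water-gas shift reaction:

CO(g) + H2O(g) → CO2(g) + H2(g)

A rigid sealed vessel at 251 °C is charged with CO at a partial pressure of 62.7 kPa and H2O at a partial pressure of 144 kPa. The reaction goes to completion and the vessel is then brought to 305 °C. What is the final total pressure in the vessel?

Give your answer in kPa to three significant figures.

At constant V, partial pressures at 251 °C are proportional to moles, so apply stoichiometry directly to pressures.
P(H2O) required for 62.7 kPa of CO = (1/1) × 62.7 = 62.70 kPa; available 144 kPa, so CO is limiting.
P(H2O) remaining = 144 − (1/1) × 62.7 = 81.30 kPa
P(gaseous products) = (1+1)/1 × 62.7 = 125.4 kPa
P_total at 251 °C = 81.30 + 125.4 = 206.7 kPa
Scaling to 305 °C: P = 206.7 × 578.15/524.15 = 228.0 kPa

228 kPa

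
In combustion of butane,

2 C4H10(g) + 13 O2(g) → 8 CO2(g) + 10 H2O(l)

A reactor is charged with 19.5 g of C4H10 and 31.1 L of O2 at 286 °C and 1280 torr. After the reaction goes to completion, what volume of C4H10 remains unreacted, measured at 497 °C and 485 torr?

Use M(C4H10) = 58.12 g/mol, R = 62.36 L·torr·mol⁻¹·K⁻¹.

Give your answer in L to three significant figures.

n(C4H10) = 19.5 / 58.12 = 0.3355 mol
n(O2) = PV/RT = (1280 × 31.1) / (62.36 × 559.15) = 1.142 mol
For 0.3355 mol C4H10, stoichiometry requires (13/2) × 0.3355 = 2.181 mol O2; 1.142 mol is available, so O2 is limiting.
n(C4H10) consumed = (2/13) × 1.142 = 0.1757 mol; remaining = 0.3355 − 0.1757 = 0.1598 mol
V(C4H10) = nRT/P = 0.1598 × 62.36 × 770.15 / 485 = 15.82 L

15.8 L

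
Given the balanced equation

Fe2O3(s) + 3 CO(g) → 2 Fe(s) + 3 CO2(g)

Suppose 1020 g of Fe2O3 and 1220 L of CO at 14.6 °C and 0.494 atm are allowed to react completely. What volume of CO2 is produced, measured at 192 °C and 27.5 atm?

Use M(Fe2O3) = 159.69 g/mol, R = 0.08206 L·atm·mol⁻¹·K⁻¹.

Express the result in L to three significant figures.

n(Fe2O3) = 1020 / 159.69 = 6.387 mol
n(CO) = PV/RT = (0.494 × 1220) / (0.08206 × 287.75) = 25.52 mol
For 6.387 mol Fe2O3, stoichiometry requires (3/1) × 6.387 = 19.16 mol CO; 25.52 mol is available, so Fe2O3 is limiting.
n(CO2) = (3/1) × 6.387 = 19.16 mol
V(CO2) = nRT/P = 19.16 × 0.08206 × 465.15 / 27.5 = 26.59 L

26.6 L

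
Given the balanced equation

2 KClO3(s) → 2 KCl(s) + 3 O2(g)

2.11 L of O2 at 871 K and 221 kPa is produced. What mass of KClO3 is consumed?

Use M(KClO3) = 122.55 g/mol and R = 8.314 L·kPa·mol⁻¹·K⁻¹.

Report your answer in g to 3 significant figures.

n(O2) = PV/RT = (221 × 2.11) / (8.314 × 871) = 0.06439 mol
n(KClO3) = (2/3) × 0.06439 = 0.04293 mol
m(KClO3) = 0.04293 × 122.55 = 5.261 g

5.26 g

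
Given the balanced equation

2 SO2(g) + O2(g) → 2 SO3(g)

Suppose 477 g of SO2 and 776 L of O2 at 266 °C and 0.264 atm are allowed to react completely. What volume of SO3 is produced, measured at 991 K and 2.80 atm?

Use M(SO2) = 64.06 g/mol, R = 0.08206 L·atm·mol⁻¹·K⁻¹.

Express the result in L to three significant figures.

216 L

n(SO2) = 477 / 64.06 = 7.446 mol
n(O2) = PV/RT = (0.264 × 776) / (0.08206 × 539.15) = 4.630 mol
For 7.446 mol SO2, stoichiometry requires (1/2) × 7.446 = 3.723 mol O2; 4.630 mol is available, so SO2 is limiting.
n(SO3) = (2/2) × 7.446 = 7.446 mol
V(SO3) = nRT/P = 7.446 × 0.08206 × 991 / 2.80 = 216.3 L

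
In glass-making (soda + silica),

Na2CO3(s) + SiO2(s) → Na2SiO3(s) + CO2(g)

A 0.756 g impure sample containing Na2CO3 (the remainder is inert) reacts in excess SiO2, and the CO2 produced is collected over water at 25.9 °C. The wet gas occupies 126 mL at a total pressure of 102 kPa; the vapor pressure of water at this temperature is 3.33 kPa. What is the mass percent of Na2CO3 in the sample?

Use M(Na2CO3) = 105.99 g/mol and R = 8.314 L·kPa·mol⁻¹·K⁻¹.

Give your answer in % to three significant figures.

P(CO2) = 102 − 3.33 = 98.67 kPa
n(CO2) = PV/RT = (98.67 × 0.1260) / (8.314 × 299.05) = 0.005000 mol
n(Na2CO3) = (1/1) × 0.005000 = 0.005000 mol
m(Na2CO3) = 0.005000 × 105.99 = 0.5300 g
%Na2CO3 = 0.5300 / 0.756 × 100 = 70.11%

70.1 %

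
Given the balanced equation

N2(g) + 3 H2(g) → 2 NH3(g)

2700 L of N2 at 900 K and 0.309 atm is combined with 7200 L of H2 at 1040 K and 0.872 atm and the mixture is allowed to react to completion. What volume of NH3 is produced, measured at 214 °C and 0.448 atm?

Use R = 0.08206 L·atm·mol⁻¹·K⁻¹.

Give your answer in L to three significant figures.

n(N2) = PV/RT = (0.309 × 2700) / (0.08206 × 900) = 11.30 mol
n(H2) = PV/RT = (0.872 × 7200) / (0.08206 × 1040) = 73.57 mol
For 11.30 mol N2, stoichiometry requires (3/1) × 11.30 = 33.90 mol H2; 73.57 mol is available, so N2 is limiting.
n(NH3) = (2/1) × 11.30 = 22.60 mol
V(NH3) = nRT/P = 22.60 × 0.08206 × 487.15 / 0.448 = 2017 L

2020 L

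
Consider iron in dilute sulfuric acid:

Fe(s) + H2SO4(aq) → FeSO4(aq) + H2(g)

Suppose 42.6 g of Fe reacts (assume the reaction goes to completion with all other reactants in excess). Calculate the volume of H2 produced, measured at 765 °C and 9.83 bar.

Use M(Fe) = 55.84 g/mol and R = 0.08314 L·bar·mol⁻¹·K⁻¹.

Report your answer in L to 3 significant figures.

n(Fe) = 42.60 / 55.84 = 0.7629 mol
n(H2) = (1/1) × 0.7629 = 0.7629 mol
V = nRT/P = 0.7629 × 0.08314 × 1038.15 / 9.83 = 6.699 L

6.70 L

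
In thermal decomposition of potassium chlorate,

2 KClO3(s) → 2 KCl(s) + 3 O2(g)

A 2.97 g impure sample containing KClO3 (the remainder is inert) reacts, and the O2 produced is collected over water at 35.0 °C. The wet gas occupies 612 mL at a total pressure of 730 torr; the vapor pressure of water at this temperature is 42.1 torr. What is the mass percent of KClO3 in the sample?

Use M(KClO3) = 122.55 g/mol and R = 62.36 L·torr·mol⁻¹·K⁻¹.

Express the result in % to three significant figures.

P(O2) = 730 − 42.1 = 687.9 torr
n(O2) = PV/RT = (687.9 × 0.6120) / (62.36 × 308.15) = 0.02191 mol
n(KClO3) = (2/3) × 0.02191 = 0.01461 mol
m(KClO3) = 0.01461 × 122.55 = 1.790 g
%KClO3 = 1.790 / 2.97 × 100 = 60.27%

60.3 %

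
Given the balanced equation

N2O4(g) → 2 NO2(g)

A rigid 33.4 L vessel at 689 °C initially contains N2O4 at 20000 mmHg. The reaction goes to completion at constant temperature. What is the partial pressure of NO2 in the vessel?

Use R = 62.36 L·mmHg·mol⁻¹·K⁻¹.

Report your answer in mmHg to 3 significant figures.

n(N2O4)₀ = PV/RT = (20000 × 33.4) / (62.36 × 962.15) = 11.13 mol
n(NO2) = (2/1) × 11.13 = 22.26 mol
P(NO2) = nRT/V = 22.26 × 62.36 × 962.15 / 33.4 = 39990 mmHg

40000 mmHg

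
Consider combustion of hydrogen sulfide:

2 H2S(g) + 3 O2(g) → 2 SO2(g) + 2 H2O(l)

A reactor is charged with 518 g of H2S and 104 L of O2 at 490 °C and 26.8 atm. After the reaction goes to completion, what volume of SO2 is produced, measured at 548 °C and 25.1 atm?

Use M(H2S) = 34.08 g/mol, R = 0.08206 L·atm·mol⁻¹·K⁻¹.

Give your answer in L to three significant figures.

n(H2S) = 518 / 34.08 = 15.20 mol
n(O2) = PV/RT = (26.8 × 104) / (0.08206 × 763.15) = 44.51 mol
For 15.20 mol H2S, stoichiometry requires (3/2) × 15.20 = 22.80 mol O2; 44.51 mol is available, so H2S is limiting.
n(SO2) = (2/2) × 15.20 = 15.20 mol
V(SO2) = nRT/P = 15.20 × 0.08206 × 821.15 / 25.1 = 40.81 L

40.8 L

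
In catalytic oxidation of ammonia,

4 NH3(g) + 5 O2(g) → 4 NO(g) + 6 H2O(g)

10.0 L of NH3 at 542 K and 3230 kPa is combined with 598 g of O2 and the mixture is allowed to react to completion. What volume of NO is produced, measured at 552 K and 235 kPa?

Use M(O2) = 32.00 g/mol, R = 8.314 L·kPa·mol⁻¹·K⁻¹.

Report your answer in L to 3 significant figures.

n(NH3) = PV/RT = (3230 × 10.0) / (8.314 × 542) = 7.168 mol
n(O2) = 598 / 32.00 = 18.69 mol
For 7.168 mol NH3, stoichiometry requires (5/4) × 7.168 = 8.960 mol O2; 18.69 mol is available, so NH3 is limiting.
n(NO) = (4/4) × 7.168 = 7.168 mol
V(NO) = nRT/P = 7.168 × 8.314 × 552 / 235 = 140.0 L

140 L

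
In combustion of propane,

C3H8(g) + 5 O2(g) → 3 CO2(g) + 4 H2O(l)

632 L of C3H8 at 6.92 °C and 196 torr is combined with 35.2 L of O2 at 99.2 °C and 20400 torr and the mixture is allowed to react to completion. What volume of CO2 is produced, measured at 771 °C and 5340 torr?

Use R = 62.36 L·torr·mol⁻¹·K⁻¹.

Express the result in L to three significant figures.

n(C3H8) = PV/RT = (196 × 632) / (62.36 × 280.07) = 7.093 mol
n(O2) = PV/RT = (20400 × 35.2) / (62.36 × 372.35) = 30.93 mol
For 7.093 mol C3H8, stoichiometry requires (5/1) × 7.093 = 35.47 mol O2; 30.93 mol is available, so O2 is limiting.
n(CO2) = (3/5) × 30.93 = 18.56 mol
V(CO2) = nRT/P = 18.56 × 62.36 × 1044.15 / 5340 = 226.3 L

226 L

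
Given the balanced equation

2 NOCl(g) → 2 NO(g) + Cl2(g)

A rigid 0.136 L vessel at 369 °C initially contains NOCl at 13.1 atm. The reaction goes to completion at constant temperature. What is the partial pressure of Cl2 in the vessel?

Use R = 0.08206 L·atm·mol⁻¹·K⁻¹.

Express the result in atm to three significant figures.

6.55 atm

n(NOCl)₀ = PV/RT = (13.1 × 0.136) / (0.08206 × 642.15) = 0.03381 mol
n(Cl2) = (1/2) × 0.03381 = 0.01690 mol
P(Cl2) = nRT/V = 0.01690 × 0.08206 × 642.15 / 0.136 = 6.548 atm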